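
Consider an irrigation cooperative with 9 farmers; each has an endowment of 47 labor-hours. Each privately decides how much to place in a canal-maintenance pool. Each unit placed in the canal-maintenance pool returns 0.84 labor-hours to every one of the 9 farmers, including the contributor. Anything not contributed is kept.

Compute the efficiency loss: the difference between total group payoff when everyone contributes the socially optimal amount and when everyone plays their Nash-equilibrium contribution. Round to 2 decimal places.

The private return per contributed unit is 0.84 < 1, so contributing 0 is dominant for every player. At the Nash equilibrium everyone keeps their 47, and the group total is 9 × 47 = 423.
Each contributed unit returns 7.560 to the group as a whole (0.84 to each of 9 players), which exceeds 1, so the social optimum is full contribution: group total = 7.560 × 423 = 3197.88.
Efficiency loss = 3197.88 − 423 = 2774.88.

2774.88 labor-hours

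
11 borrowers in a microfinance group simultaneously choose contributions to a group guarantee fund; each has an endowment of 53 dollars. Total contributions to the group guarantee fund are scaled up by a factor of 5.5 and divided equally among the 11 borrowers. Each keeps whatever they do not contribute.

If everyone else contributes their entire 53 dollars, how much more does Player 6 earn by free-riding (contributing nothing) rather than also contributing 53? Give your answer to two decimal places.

Switching from a contribution of 53 to 0 lets Player 6 keep an extra 53 dollars, but lowers the group guarantee fund by 53, which costs Player 6 their own share of that drop: 5.5/11 × 53 = 26.50.
Net gain = 53 − 26.50 = 26.50. The private return per contributed unit (0.5000) is below 1, so free-riding is indeed the best response regardless of what the others do.

26.50 dollars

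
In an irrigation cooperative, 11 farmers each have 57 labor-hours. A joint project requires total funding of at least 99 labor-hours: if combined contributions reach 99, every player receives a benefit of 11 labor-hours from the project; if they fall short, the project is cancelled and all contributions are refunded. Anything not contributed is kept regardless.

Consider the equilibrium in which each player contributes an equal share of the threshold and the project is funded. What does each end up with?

59 labor-hours

Equal share of the threshold: 99/11 = 9.
At this profile no one gains by cutting their contribution: any cut drops the total below 99, the project is cancelled, contributions are refunded, and the deviator ends with 57, which is less than 57 − 9 + 11 = 59. Contributing more than 9 just wastes the excess. So contributing exactly 9 is a best response.
Each player's payoff: 57 − 9 + 11 = 59.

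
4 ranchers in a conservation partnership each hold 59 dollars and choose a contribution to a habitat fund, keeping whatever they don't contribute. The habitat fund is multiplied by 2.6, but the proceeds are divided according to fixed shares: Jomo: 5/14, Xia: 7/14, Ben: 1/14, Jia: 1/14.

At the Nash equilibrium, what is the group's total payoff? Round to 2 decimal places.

For player j, contributing a unit is worthwhile iff 2.6 × (j's share) ≥ 1, i.e. iff j's share is at least 0.3846.
Only Xia (7/14) clears that bar, contributing 59; the remaining 3 contribute 0. Total contributed: 59.
The habitat fund pays out 2.6 × 59 = 153.40 in total (split across the unequal shares, but the aggregate is all that matters for the group sum).
The 3 free-riders keep 59 each, adding 177. Group total = 177 + 153.40 = 330.40.

330.40 dollars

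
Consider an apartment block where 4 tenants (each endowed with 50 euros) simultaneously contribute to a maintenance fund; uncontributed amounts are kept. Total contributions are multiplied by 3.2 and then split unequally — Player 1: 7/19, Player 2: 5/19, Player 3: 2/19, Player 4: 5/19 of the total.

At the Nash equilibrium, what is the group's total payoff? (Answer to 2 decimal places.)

For player j, contributing a unit is worthwhile iff 3.2 × (j's share) ≥ 1, i.e. iff j's share is at least 0.3125.
Only Player 1 (7/19) clears that bar, contributing 50; the remaining 3 contribute 0. Total contributed: 50.
The maintenance fund pays out 3.2 × 50 = 160.00 in total (split across the unequal shares, but the aggregate is all that matters for the group sum).
The 3 free-riders keep 50 each, adding 150. Group total = 150 + 160.00 = 310.00.

310.00 euros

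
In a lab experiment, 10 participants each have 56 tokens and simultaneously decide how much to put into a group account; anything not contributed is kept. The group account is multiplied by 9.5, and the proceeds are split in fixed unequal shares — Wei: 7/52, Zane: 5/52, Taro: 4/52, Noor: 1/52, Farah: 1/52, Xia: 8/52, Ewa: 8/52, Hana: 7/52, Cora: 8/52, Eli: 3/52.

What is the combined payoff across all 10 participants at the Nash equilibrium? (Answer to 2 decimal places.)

A player with share s gets back 9.5·s per unit contributed, so full contribution is dominant for anyone with s > 1/9.5 = 0.1053 and zero contribution is dominant for anyone below.
Wei, Xia, Ewa, Hana and Cora are above the threshold, contributing 56 each; the remaining 5 contribute 0. Total contributed: 280.
The group account pays out 9.5 × 280 = 2660.00 in total (split across the unequal shares, but the aggregate is all that matters for the group sum).
The 5 free-riders keep 56 each, adding 280. Group total = 280 + 2660.00 = 2940.00.

2940.00 tokens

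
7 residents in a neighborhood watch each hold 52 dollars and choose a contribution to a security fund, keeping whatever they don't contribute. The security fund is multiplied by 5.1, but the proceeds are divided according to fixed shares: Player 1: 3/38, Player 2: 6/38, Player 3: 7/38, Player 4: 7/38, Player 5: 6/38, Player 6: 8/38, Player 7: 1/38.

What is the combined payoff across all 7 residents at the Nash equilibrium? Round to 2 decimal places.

Each unit j contributes comes back to j as 5.1 × (j's share), so j prefers to contribute only if that share exceeds 1/5.1 = 0.1961; otherwise keeping the unit dominates.
Player 6 alone (share 8/38) is above the threshold, contributing 52; the remaining 6 contribute 0. Total contributed: 52.
The security fund pays out 5.1 × 52 = 265.20 in total (split across the unequal shares, but the aggregate is all that matters for the group sum).
The 6 free-riders keep 52 each, adding 312. Group total = 312 + 265.20 = 577.20.

577.20 dollars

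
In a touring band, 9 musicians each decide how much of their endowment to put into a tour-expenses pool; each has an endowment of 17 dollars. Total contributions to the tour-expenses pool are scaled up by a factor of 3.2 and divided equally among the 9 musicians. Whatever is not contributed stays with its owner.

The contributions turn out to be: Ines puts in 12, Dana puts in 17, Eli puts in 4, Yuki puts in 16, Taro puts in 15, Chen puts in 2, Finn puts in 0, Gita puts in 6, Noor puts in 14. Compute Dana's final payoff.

Total contributed: 12 + 17 + 4 + 16 + 15 + 2 + 0 + 6 + 14 = 86.
Each receives 3.2 × 86 / 9 = 30.58 from the tour-expenses pool.
Dana keeps 17 − 17 = 0, so Dana's payoff is 0 + 30.58 = 30.58.

30.58 dollars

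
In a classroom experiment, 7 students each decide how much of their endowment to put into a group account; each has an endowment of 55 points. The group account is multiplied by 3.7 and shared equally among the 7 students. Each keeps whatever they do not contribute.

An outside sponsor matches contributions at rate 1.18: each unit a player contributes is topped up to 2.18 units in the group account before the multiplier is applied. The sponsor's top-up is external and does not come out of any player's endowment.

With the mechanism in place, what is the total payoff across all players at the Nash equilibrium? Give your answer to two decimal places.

With the mechanism, a contributed unit returns 3.7 × 2.18 / 7 = 1.1523 per unit of net cost to the contributor — now above 1 — so contributing fully is weakly dominant for every player.
At the Nash equilibrium everyone contributes 55. Group total payoff = 3.7 × 2.18 × 385 = 3105.41.

3105.41 points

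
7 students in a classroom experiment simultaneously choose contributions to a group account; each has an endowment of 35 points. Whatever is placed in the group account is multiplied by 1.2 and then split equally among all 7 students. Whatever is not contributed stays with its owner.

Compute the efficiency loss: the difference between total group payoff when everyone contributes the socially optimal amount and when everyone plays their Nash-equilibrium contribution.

49.00 points

Each contributed unit returns 1.2/7 = 0.1714 to its contributor — below 1 — so contributing 0 is dominant for every player. At the Nash equilibrium everyone keeps their 35, and the group total is 7 × 35 = 245.
Each contributed unit returns 1.200 to the group as a whole (0.1714 to each of 7 players), which exceeds 1, so the social optimum is full contribution: group total = 1.200 × 245 = 294.00.
Efficiency loss = 294.00 − 245 = 49.00.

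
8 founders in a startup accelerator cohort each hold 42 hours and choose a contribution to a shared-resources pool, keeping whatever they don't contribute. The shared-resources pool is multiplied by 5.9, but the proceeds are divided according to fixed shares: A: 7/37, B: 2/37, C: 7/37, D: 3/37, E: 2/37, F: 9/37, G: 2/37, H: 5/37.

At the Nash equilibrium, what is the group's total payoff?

A player with share s gets back 5.9·s per unit contributed, so full contribution is dominant for anyone with s > 1/5.9 = 0.1695 and zero contribution is dominant for anyone below.
A, C and F clear that bar, contributing 42 each; the remaining 5 contribute 0. Total contributed: 126.
The shared-resources pool pays out 5.9 × 126 = 743.40 in total (split across the unequal shares, but the aggregate is all that matters for the group sum).
The 5 free-riders keep 42 each, adding 210. Group total = 210 + 743.40 = 953.40.

953.40 hours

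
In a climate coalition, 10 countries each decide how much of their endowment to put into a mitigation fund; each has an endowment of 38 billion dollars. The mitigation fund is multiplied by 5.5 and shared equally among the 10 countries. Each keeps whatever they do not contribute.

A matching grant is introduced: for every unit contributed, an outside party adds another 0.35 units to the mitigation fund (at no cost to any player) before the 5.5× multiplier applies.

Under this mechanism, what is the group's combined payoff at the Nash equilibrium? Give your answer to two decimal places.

Even with the mechanism, each unit contributed returns only 5.5 × 1.35 / 10 = 0.7425 per unit of net cost, so contributing nothing is still dominant.
Everyone keeps their endowment and the group total is 10 × 38 = 380.

380.00 billion dollars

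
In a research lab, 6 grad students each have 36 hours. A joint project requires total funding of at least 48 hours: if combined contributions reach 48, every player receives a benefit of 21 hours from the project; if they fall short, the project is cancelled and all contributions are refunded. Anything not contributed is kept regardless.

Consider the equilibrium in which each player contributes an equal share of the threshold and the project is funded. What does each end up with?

49 hours

Equal share of the threshold: 48/6 = 8.
At this profile no one gains by cutting their contribution: any cut drops the total below 48, the project is cancelled, contributions are refunded, and the deviator ends with 36, which is less than 36 − 8 + 21 = 49. Contributing more than 8 just wastes the excess. So contributing exactly 8 is a best response.
Each player's payoff: 36 − 8 + 21 = 49.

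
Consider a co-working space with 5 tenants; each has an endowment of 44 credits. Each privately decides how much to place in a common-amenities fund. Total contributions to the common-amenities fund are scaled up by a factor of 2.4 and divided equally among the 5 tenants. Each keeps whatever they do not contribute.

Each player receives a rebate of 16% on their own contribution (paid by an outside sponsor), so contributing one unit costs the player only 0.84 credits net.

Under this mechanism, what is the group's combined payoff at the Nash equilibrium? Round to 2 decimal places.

220.00 credits

With the mechanism, a contributed unit returns (2.4/5) / 0.84 = 0.5714 per unit of net cost — still below 1 — so contributing 0 remains dominant for every player.
At the Nash equilibrium no one contributes; group total payoff = 5 × 44 = 220.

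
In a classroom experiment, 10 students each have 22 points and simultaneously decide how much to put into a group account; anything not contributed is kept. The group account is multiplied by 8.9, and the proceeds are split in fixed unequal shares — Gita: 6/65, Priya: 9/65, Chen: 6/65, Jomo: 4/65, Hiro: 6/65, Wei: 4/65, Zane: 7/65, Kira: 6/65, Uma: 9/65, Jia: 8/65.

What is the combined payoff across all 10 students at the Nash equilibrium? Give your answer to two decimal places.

741.40 points

A player with share s gets back 8.9·s per unit contributed, so full contribution is dominant for anyone with s > 1/8.9 = 0.1124 and zero contribution is dominant for anyone below.
The shares above 0.1124 belong to Priya, Uma and Jia, contributing 22 each; the remaining 7 contribute 0. Total contributed: 66.
The group account pays out 8.9 × 66 = 587.40 in total (split across the unequal shares, but the aggregate is all that matters for the group sum).
The 7 free-riders keep 22 each, adding 154. Group total = 154 + 587.40 = 741.40.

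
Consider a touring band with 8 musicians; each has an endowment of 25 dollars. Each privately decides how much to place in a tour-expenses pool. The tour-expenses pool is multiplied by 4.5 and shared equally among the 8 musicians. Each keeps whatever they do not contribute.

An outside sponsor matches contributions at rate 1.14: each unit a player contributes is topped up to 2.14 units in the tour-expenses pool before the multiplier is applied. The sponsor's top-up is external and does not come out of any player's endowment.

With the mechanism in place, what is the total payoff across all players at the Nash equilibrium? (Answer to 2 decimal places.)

Under the mechanism each unit contributed yields 4.5 × 2.14 / 8 = 1.2038 back to its contributor per unit of net cost, which exceeds 1, making full contribution the dominant choice for everyone.
So the Nash equilibrium is full contribution by all 8; the group earns 4.5 × 2.14 × 200 = 1926.00.

1926.00 dollars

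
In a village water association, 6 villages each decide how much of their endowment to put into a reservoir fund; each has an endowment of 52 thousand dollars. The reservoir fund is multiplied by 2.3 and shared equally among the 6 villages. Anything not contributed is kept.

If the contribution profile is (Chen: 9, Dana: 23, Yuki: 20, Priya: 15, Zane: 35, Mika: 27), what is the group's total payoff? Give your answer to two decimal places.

Total contributed: 9 + 23 + 20 + 15 + 35 + 27 = 129; total kept: 6 × 52 − 129 = 183.
The reservoir fund pays out 2.3 × 129 = 296.70 in aggregate.
Group total = 183 + 296.70 = 479.70.

479.70 thousand dollars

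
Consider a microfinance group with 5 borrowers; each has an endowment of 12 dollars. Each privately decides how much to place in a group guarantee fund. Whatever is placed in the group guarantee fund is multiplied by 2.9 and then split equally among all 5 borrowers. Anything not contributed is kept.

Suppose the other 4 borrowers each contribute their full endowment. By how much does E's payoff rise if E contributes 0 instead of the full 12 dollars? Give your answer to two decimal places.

Switching from a contribution of 12 to 0 lets E keep an extra 12 dollars, but lowers the group guarantee fund by 12, which costs E their own share of that drop: 2.9/5 × 12 = 6.96.
Net gain = 12 − 6.96 = 5.04. The private return per contributed unit (0.5800) is below 1, so free-riding is indeed the best response regardless of what the others do.

5.04 dollars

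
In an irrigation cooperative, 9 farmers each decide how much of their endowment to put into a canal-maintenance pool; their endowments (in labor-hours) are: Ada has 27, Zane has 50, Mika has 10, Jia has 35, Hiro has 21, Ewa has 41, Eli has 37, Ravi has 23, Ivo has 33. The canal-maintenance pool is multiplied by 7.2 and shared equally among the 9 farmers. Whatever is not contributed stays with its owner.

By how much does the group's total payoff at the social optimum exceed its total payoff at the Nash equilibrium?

1717.40 labor-hours

The private return per contributed unit is 7.2/9 = 0.8000 < 1 for every player regardless of endowment, so the Nash equilibrium is zero contribution and the group total is Σ E_j = 27 + 50 + 10 + 35 + 21 + 41 + 37 + 23 + 33 = 277.
Each contributed unit returns 7.200 to the group, so the social optimum is full contribution by everyone: group total = 7.200 × 277 = 1994.40.
Efficiency loss = (7.200 − 1) × 277 = 1717.40.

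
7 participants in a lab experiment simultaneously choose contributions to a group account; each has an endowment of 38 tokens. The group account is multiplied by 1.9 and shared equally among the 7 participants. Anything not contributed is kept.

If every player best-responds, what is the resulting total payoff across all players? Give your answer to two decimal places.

266.00 tokens

Each contributed unit returns 1.9/7 = 0.2714 to its contributor — below 1 — so contributing 0 is dominant for every player. At the Nash equilibrium everyone keeps their 38, and the group total is 7 × 38 = 266.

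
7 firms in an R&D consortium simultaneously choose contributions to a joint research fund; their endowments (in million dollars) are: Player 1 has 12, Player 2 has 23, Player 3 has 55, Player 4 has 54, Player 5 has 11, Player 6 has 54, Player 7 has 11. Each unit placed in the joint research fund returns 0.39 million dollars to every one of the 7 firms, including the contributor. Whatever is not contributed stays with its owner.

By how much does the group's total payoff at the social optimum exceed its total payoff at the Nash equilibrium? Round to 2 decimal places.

The private return per contributed unit is 0.39 < 1 for everyone, so the Nash equilibrium is zero contribution and the group total is Σ E_j = 12 + 23 + 55 + 54 + 11 + 54 + 11 = 220.
Each contributed unit returns 2.730 to the group, so the social optimum is full contribution by everyone: group total = 2.730 × 220 = 600.60.
Efficiency loss = (2.730 − 1) × 220 = 380.60.

380.60 million dollars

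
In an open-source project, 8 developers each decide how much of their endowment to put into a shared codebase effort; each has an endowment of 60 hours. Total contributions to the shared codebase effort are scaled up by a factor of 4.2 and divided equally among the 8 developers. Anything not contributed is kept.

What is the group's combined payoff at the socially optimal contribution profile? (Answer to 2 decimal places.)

2016.00 hours

Each contributed unit returns 4.200 to the group as a whole (0.5250 to each of 8 players), which exceeds 1, so the social optimum is full contribution: group total = 4.200 × 480 = 2016.00.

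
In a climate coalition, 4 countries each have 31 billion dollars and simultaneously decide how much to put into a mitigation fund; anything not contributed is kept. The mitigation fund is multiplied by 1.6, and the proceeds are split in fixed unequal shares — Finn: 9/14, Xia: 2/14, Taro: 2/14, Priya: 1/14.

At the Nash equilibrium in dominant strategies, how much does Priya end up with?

For player j, contributing a unit is worthwhile iff 1.6 × (j's share) ≥ 1, i.e. iff j's share is at least 0.6250.
Only Finn (9/14) clears that bar, contributing 31; the remaining 3 contribute 0. Total contributed: 31.
Priya keeps 31 and receives 1.6 × 31 × 1/14 = 3.54 from the mitigation fund, for a payoff of 34.54.

34.54 billion dollars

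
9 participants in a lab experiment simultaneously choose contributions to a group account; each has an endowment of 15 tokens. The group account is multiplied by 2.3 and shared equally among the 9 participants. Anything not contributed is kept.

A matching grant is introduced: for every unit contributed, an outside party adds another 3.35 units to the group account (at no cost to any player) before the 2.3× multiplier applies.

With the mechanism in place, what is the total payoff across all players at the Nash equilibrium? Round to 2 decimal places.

The effective private return per unit is now 2.3 × 4.35 / 9 = 1.1117 > 1, so every player's dominant strategy flips to full contribution.
So the Nash equilibrium is full contribution by all 9; the group earns 2.3 × 4.35 × 135 = 1350.68.

1350.68 tokens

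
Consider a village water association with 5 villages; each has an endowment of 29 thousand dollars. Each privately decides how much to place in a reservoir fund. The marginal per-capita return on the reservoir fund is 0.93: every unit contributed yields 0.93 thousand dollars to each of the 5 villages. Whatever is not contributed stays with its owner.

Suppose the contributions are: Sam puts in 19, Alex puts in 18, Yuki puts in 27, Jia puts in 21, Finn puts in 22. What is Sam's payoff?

109.51 thousand dollars

Total contributed: 19 + 18 + 27 + 21 + 22 = 107.
Each receives 0.93 × 107 = 99.51 from the reservoir fund.
Sam keeps 29 − 19 = 10, so Sam's payoff is 10 + 99.51 = 109.51.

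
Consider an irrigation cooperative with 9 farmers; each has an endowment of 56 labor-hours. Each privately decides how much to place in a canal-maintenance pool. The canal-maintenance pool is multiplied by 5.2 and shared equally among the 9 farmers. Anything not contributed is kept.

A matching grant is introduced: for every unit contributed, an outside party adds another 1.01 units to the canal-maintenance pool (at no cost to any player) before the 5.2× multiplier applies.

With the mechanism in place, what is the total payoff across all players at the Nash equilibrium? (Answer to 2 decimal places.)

With the mechanism, a contributed unit returns 5.2 × 2.01 / 9 = 1.1613 per unit of net cost to the contributor — now above 1 — so contributing fully is weakly dominant for every player.
So the Nash equilibrium is full contribution by all 9; the group earns 5.2 × 2.01 × 504 = 5267.81.

5267.81 labor-hours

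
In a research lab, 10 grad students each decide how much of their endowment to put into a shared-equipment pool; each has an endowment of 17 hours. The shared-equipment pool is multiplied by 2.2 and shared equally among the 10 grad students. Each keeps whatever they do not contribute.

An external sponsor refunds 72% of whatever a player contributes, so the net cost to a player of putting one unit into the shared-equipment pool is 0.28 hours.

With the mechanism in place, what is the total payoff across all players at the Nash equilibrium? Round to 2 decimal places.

The effective private return is (2.2/10) / 0.28 = 0.7857, which is still under 1, so the mechanism doesn't change anyone's dominant strategy: zero contribution.
Everyone keeps their endowment and the group total is 10 × 17 = 170.

170.00 hours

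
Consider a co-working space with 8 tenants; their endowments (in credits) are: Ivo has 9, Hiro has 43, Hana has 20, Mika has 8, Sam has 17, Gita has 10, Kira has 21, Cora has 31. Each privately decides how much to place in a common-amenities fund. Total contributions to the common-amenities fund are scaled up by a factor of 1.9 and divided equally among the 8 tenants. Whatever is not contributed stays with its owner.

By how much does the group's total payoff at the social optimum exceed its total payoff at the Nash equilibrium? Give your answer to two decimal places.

143.10 credits

The private return per contributed unit is 1.9/8 = 0.2375 < 1 for every player regardless of endowment, so the Nash equilibrium is zero contribution and the group total is Σ E_j = 9 + 43 + 20 + 8 + 17 + 10 + 21 + 31 = 159.
Each contributed unit returns 1.900 to the group, so the social optimum is full contribution by everyone: group total = 1.900 × 159 = 302.10.
Efficiency loss = (1.900 − 1) × 159 = 143.10.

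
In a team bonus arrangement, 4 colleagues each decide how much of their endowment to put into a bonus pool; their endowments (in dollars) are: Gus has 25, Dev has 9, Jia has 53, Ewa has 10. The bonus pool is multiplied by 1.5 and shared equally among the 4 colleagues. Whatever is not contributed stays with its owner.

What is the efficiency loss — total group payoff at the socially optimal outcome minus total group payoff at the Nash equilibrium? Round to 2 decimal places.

48.50 dollars

The private return per contributed unit is 1.5/4 = 0.3750 < 1 for every player regardless of endowment, so the Nash equilibrium is zero contribution and the group total is Σ E_j = 25 + 9 + 53 + 10 = 97.
Each contributed unit returns 1.500 to the group, so the social optimum is full contribution by everyone: group total = 1.500 × 97 = 145.50.
Efficiency loss = (1.500 − 1) × 97 = 48.50.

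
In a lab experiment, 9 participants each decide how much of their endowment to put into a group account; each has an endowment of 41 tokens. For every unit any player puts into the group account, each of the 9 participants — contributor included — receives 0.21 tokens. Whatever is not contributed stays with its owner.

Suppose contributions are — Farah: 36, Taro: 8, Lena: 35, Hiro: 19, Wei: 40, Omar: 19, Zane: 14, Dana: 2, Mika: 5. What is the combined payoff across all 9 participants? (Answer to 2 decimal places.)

527.42 tokens

Total contributed: 36 + 8 + 35 + 19 + 40 + 19 + 14 + 2 + 5 = 178; total kept: 9 × 41 − 178 = 191.
The group account pays out 0.21 × 9 × 178 = 336.42 in aggregate.
Group total = 191 + 336.42 = 527.42.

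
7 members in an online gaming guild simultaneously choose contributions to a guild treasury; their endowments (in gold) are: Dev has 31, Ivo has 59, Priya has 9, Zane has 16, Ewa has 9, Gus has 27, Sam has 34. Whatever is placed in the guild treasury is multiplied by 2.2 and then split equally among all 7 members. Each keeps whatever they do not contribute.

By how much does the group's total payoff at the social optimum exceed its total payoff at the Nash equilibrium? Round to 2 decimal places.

222.00 gold

The private return per contributed unit is 2.2/7 = 0.3143 < 1 for every player regardless of endowment, so the Nash equilibrium is zero contribution and the group total is Σ E_j = 31 + 59 + 9 + 16 + 9 + 27 + 34 = 185.
Each contributed unit returns 2.200 to the group, so the social optimum is full contribution by everyone: group total = 2.200 × 185 = 407.00.
Efficiency loss = (2.200 − 1) × 185 = 222.00.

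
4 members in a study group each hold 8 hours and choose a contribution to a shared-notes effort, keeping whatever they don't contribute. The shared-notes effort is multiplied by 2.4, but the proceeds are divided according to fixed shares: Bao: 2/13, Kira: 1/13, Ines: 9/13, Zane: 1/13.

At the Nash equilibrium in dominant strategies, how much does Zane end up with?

9.48 hours

For player j, contributing a unit is worthwhile iff 2.4 × (j's share) ≥ 1, i.e. iff j's share is at least 0.4167.
Ines alone (share 9/13) is above the threshold, contributing 8; the remaining 3 contribute 0. Total contributed: 8.
Zane keeps 8 and receives 2.4 × 8 × 1/13 = 1.48 from the shared-notes effort, for a payoff of 9.48.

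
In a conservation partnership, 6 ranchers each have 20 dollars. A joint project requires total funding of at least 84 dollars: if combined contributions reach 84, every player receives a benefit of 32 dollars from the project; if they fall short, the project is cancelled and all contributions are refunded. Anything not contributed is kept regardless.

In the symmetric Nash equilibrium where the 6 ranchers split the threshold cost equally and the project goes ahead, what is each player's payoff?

38 dollars

Equal share of the threshold: 84/6 = 14.
At this profile no one gains by cutting their contribution: any cut drops the total below 84, the project is cancelled, contributions are refunded, and the deviator ends with 20, which is less than 20 − 14 + 32 = 38. Contributing more than 14 just wastes the excess. So contributing exactly 14 is a best response.
Each player's payoff: 20 − 14 + 32 = 38.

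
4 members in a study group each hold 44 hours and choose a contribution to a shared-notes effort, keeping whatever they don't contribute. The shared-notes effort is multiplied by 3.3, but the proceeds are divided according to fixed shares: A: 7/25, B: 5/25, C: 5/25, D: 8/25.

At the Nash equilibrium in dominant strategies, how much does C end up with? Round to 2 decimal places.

73.04 hours

Player j's private return per contributed unit is 3.3 × (j's share). Contributing is weakly dominant for j when that share is at least 1/3.3 = 0.3030, and contributing 0 is dominant otherwise.
Only D (8/25) clears that bar, contributing 44; the remaining 3 contribute 0. Total contributed: 44.
C keeps 44 and receives 3.3 × 44 × 5/25 = 29.04 from the shared-notes effort, for a payoff of 73.04.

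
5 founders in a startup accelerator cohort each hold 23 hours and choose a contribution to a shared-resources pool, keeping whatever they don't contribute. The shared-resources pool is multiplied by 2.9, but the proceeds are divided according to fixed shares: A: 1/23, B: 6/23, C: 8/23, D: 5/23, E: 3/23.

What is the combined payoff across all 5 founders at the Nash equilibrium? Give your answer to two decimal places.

A player with share s gets back 2.9·s per unit contributed, so full contribution is dominant for anyone with s > 1/2.9 = 0.3448 and zero contribution is dominant for anyone below.
C alone (share 8/23) is above the threshold, contributing 23; the remaining 4 contribute 0. Total contributed: 23.
The shared-resources pool pays out 2.9 × 23 = 66.70 in total (split across the unequal shares, but the aggregate is all that matters for the group sum).
The 4 free-riders keep 23 each, adding 92. Group total = 92 + 66.70 = 158.70.

158.70 hours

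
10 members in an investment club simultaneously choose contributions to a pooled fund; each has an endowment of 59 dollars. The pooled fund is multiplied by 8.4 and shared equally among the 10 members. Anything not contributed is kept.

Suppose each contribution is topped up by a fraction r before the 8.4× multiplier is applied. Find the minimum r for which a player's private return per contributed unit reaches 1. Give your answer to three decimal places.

0.190

With matching at rate r, one contributed unit becomes (1 + r) in the pooled fund and returns 8.4 × (1 + r) / 10 to the contributor.
Setting this equal to 1: 1 + r = 10/8.4 = 1.1905.
So the minimum matching rate is r = 1.1905 − 1 = 0.190.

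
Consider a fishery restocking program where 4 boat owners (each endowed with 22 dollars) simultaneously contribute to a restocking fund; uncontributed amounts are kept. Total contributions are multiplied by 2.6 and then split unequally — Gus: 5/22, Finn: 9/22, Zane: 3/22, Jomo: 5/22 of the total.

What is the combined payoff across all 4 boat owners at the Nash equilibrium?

Each unit j contributes comes back to j as 2.6 × (j's share), so j prefers to contribute only if that share exceeds 1/2.6 = 0.3846; otherwise keeping the unit dominates.
Only Finn (9/22) clears that bar, contributing 22; the remaining 3 contribute 0. Total contributed: 22.
The restocking fund pays out 2.6 × 22 = 57.20 in total (split across the unequal shares, but the aggregate is all that matters for the group sum).
The 3 free-riders keep 22 each, adding 66. Group total = 66 + 57.20 = 123.20.

123.20 dollars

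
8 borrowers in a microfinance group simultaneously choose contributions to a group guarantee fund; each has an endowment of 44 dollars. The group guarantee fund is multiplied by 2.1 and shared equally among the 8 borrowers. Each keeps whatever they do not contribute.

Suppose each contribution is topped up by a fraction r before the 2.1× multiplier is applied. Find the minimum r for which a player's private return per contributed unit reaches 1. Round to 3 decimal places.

2.810

With matching at rate r, one contributed unit becomes (1 + r) in the group guarantee fund and returns 2.1 × (1 + r) / 8 to the contributor.
Setting this equal to 1: 1 + r = 8/2.1 = 3.8095.
So the minimum matching rate is r = 3.8095 − 1 = 2.810.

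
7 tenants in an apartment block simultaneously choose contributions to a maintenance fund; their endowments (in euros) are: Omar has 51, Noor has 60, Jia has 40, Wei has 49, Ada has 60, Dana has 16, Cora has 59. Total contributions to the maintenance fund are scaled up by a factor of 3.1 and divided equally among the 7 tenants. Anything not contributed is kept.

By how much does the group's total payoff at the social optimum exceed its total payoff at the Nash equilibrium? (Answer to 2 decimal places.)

The private return per contributed unit is 3.1/7 = 0.4429 < 1 for every player regardless of endowment, so the Nash equilibrium is zero contribution and the group total is Σ E_j = 51 + 60 + 40 + 49 + 60 + 16 + 59 = 335.
Each contributed unit returns 3.100 to the group, so the social optimum is full contribution by everyone: group total = 3.100 × 335 = 1038.50.
Efficiency loss = (3.100 − 1) × 335 = 703.50.

703.50 euros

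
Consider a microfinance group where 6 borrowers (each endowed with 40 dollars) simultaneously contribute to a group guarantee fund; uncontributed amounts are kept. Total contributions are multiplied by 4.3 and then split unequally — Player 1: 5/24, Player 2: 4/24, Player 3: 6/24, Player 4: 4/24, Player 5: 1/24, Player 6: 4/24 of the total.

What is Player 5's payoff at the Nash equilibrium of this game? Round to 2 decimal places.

47.17 dollars

Each unit j contributes comes back to j as 4.3 × (j's share), so j prefers to contribute only if that share exceeds 1/4.3 = 0.2326; otherwise keeping the unit dominates.
Only Player 3 (6/24) clears that bar, contributing 40; the remaining 5 contribute 0. Total contributed: 40.
Player 5 keeps 40 and receives 4.3 × 40 × 1/24 = 7.17 from the group guarantee fund, for a payoff of 47.17.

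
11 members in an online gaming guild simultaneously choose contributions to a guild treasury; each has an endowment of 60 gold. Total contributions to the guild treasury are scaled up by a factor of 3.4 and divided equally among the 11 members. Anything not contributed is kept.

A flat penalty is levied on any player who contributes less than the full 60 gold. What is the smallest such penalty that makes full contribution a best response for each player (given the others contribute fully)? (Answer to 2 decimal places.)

41.45 gold

Given the others contribute fully, the best deviation is to contribute 0 (any partial contribution still incurs the fine and gives up units whose private return 0.3091 is below 1).
Deviating from 60 to 0 saves 60 gold but forfeits the deviator's share of the drop in the guild treasury: 3.4/11 × 60 = 18.55.
So the deviation gain is 60 − 18.55 = 41.45, and the fine must be at least 41.45 gold to wipe it out.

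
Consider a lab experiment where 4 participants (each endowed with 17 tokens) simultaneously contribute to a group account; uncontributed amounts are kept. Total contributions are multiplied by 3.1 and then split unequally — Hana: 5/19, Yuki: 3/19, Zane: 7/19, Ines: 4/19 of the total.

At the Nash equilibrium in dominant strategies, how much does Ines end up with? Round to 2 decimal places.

A player with share s gets back 3.1·s per unit contributed, so full contribution is dominant for anyone with s > 1/3.1 = 0.3226 and zero contribution is dominant for anyone below.
The only share above 0.3226 is Zane's 7/19, contributing 17; the remaining 3 contribute 0. Total contributed: 17.
Ines keeps 17 and receives 3.1 × 17 × 4/19 = 11.09 from the group account, for a payoff of 28.09.

28.09 tokens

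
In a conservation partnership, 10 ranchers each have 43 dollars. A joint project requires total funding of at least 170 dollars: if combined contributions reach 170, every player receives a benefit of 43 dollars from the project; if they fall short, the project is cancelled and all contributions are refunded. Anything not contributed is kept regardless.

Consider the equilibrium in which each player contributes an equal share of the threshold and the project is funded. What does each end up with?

69 dollars

Equal share of the threshold: 170/10 = 17.
At this profile no one gains by cutting their contribution: any cut drops the total below 170, the project is cancelled, contributions are refunded, and the deviator ends with 43, which is less than 43 − 17 + 43 = 69. Contributing more than 17 just wastes the excess. So contributing exactly 17 is a best response.
Each player's payoff: 43 − 17 + 43 = 69.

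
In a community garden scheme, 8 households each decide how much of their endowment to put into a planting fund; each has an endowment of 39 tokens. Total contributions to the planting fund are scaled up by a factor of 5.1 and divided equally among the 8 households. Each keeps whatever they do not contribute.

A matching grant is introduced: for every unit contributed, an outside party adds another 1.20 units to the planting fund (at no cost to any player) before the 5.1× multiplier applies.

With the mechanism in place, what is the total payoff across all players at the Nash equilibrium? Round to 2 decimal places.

3500.64 tokens

The effective private return per unit is now 5.1 × 2.20 / 8 = 1.4025 > 1, so every player's dominant strategy flips to full contribution.
At the Nash equilibrium everyone contributes 39. Group total payoff = 5.1 × 2.20 × 312 = 3500.64.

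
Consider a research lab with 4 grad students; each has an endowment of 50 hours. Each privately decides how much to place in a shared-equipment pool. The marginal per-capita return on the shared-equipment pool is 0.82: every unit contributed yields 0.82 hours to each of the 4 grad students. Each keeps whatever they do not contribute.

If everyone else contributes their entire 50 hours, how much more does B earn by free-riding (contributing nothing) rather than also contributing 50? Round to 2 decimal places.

Switching from a contribution of 50 to 0 lets B keep an extra 50 hours, but lowers the shared-equipment pool by 50, which costs B their own share of that drop: 0.82 × 50 = 41.00.
Net gain = 50 − 41.00 = 9.00. The private return per contributed unit (0.82) is below 1, so free-riding is indeed the best response regardless of what the others do.

9.00 hours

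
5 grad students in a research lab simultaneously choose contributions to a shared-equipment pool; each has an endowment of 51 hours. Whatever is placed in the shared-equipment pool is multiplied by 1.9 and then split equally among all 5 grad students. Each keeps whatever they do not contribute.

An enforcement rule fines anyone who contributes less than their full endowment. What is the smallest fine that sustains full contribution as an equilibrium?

31.62 hours

Given the others contribute fully, the best deviation is to contribute 0 (any partial contribution still incurs the fine and gives up units whose private return 0.3800 is below 1).
Deviating from 51 to 0 saves 51 hours but forfeits the deviator's share of the drop in the shared-equipment pool: 1.9/5 × 51 = 19.38.
So the deviation gain is 51 − 19.38 = 31.62, and the fine must be at least 31.62 hours to wipe it out.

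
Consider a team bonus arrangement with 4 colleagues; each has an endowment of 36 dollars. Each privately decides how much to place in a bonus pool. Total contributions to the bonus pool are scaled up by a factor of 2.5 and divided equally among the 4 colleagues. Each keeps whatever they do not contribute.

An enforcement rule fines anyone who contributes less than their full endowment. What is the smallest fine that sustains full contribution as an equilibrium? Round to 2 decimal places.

13.50 dollars

Given the others contribute fully, the best deviation is to contribute 0 (any partial contribution still incurs the fine and gives up units whose private return 0.6250 is below 1).
Deviating from 36 to 0 saves 36 dollars but forfeits the deviator's share of the drop in the bonus pool: 2.5/4 × 36 = 22.50.
So the deviation gain is 36 − 22.50 = 13.50, and the fine must be at least 13.50 dollars to wipe it out.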